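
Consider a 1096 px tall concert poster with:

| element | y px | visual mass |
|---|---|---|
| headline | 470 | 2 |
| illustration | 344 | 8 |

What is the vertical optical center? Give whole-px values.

Weights sum to 2 + 8 = 10.
y: (2·470 + 8·344) / 10 = 3692 / 10 ≈ 369.20

y ≈ 369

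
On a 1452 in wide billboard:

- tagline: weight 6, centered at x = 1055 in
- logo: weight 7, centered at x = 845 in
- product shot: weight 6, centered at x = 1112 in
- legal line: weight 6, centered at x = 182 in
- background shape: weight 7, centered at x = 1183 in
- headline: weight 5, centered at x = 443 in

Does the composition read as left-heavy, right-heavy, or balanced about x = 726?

Weights sum to 6 + 7 + 6 + 6 + 7 + 5 = 37.
Σw·x = 6·1055 + 7·845 + 6·1112 + 6·182 + 7·1183 + 5·443 = 30505, so x̄ = 30505/37 ≈ 824.46.
824.5 vs midline 726 → right-heavy.

right-heavy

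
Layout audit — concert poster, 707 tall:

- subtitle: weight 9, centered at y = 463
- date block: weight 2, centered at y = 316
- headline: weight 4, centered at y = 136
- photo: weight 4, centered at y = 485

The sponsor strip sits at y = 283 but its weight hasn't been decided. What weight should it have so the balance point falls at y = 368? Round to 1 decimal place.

Known weights sum to 9 + 2 + 4 + 4 = 19; their moment is 9·463 + 2·316 + 4·136 + 4·485 = 7283.
Balance at y = 368 requires (7283 + w·283) / (19 + w) = 368.
So w = (368·19 − 7283)/(283 − 368) = -291/-85 ≈ 3.42.

w ≈ 3.4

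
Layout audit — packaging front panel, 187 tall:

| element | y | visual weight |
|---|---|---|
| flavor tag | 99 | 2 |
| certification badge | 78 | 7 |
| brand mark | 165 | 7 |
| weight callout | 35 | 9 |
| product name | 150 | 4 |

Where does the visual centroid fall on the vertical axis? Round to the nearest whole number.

Weights sum to 2 + 7 + 7 + 9 + 4 = 29.
Σw·y = 2·99 + 7·78 + 7·165 + 9·35 + 4·150 = 2814, so ȳ = 2814/29 ≈ 97.03.

y ≈ 97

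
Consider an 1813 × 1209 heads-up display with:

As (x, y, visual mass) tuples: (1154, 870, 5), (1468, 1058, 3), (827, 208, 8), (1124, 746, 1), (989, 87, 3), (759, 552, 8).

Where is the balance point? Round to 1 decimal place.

Weights sum to 5 + 3 + 8 + 1 + 3 + 8 = 28.
Σw·x = 5·1154 + 3·1468 + 8·827 + 1·1124 + 3·989 + 8·759 = 26953, so x̄ = 26953/28 ≈ 962.61.
Σw·y = 5·870 + 3·1058 + 8·208 + 1·746 + 3·87 + 8·552 = 14611, so ȳ = 14611/28 ≈ 521.82.

(962.6, 521.8)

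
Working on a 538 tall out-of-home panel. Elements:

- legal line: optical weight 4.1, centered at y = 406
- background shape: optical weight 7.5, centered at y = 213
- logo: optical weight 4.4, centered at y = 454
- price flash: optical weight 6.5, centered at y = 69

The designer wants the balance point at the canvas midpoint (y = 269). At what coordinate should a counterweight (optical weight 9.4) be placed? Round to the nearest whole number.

With the counterweight, Σw becomes 4.1 + 7.5 + 4.4 + 6.5 + 9.4 = 31.9.
Along y: (5708.2 + 9.4·y) / 31.9 = 269 (existing moment 4.1·406 + 7.5·213 + 4.4·454 + 6.5·69 = 5708.2) ⇒ y = (8581.1 − 5708.2) / 9.4 ≈ 305.63.

y ≈ 306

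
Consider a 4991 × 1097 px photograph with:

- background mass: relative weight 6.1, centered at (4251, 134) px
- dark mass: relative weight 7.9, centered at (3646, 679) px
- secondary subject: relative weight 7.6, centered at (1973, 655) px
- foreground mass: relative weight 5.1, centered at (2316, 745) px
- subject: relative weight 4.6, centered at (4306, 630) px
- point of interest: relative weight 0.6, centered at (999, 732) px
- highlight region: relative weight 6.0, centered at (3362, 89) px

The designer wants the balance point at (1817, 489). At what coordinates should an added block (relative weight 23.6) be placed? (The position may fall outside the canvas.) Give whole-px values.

After adding the added block, total weight = 6.1 + 7.9 + 7.6 + 5.1 + 4.6 + 0.6 + 6.0 + 23.6 = 61.5.
x: need Σw·x = 61.5·1817 = 111745.5. Existing = 6.1·4251 + 7.9·3646 + 7.6·1973 + 5.1·2316 + 4.6·4306 + 0.6·999 + 6.0·3362 = 122119.9. Remainder -10374.4 / 23.6 ≈ -439.59.
y: need Σw·y = 61.5·489 = 30073.5. Existing = 6.1·134 + 7.9·679 + 7.6·655 + 5.1·745 + 4.6·630 + 0.6·732 + 6.0·89 = 18830.2. Remainder 11243.3 / 23.6 ≈ 476.41.

(-440, 476)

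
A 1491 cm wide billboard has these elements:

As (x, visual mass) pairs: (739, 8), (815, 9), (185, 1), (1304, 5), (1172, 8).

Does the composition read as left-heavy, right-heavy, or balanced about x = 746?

Σw = 8 + 9 + 1 + 5 + 8 = 31.
x-moment: 8·739 + 9·815 + 1·185 + 5·1304 + 8·1172 = 29328; centroid 29328/31 ≈ 946.06.
946.1 lies right of the midline 746, so the layout is right-heavy.

right-heavy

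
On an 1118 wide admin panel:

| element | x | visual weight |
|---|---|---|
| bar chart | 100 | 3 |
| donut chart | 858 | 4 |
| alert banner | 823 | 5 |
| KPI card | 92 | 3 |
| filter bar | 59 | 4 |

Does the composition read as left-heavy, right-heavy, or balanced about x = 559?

Total weight = 3 + 4 + 5 + 3 + 4 = 19.
x: (3·100 + 4·858 + 5·823 + 3·92 + 4·59) / 19 = 8359 / 19 ≈ 439.95
439.9 vs midline 559 → left-heavy.

left-heavy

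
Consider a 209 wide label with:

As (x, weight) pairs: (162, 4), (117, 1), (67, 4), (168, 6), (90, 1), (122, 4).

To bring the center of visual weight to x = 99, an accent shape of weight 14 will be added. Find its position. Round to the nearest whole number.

After adding the accent shape, total weight = 4 + 1 + 4 + 6 + 1 + 4 + 14 = 34.
x: need Σw·x = 34·99 = 3366. Existing = 4·162 + 1·117 + 4·67 + 6·168 + 1·90 + 4·122 = 2619. Remainder 747 / 14 ≈ 53.36.

x ≈ 53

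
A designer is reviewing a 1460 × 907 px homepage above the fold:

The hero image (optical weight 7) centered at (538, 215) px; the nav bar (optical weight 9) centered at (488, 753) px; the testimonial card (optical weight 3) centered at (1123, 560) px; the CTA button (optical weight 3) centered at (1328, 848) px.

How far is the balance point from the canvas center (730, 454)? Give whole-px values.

Weights sum to 7 + 9 + 3 + 3 = 22.
Σw·x = 7·538 + 9·488 + 3·1123 + 3·1328 = 15511, so x̄ = 15511/22 ≈ 705.05.
Σw·y = 7·215 + 9·753 + 3·560 + 3·848 = 12506, so ȳ = 12506/22 ≈ 568.45.
From (730, 454): dx = -24.95, dy = 114.45, so the distance is √(dx²+dy²) ≈ 117.14.

≈ 117 px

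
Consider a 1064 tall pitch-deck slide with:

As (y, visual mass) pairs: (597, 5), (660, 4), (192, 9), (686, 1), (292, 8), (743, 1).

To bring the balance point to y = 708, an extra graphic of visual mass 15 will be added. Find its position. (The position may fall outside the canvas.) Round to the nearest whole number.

y ≈ 1288

After adding the extra graphic, total weight = 5 + 4 + 9 + 1 + 8 + 1 + 15 = 43.
y: need Σw·y = 43·708 = 30444. Existing = 5·597 + 4·660 + 9·192 + 1·686 + 8·292 + 1·743 = 11118. Remainder 19326 / 15 ≈ 1288.40.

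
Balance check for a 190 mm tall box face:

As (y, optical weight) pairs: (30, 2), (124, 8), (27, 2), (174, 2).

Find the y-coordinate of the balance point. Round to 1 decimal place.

Σw = 2 + 8 + 2 + 2 = 14.
Σw·y = 2·30 + 8·124 + 2·27 + 2·174 = 1454, so ȳ = 1454/14 ≈ 103.86.

y ≈ 103.9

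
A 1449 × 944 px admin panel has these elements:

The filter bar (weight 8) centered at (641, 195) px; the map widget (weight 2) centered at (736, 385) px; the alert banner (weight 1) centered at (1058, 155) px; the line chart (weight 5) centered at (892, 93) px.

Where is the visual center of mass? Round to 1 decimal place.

(757.4, 184.4)

Weights sum to 8 + 2 + 1 + 5 = 16.
x-moment: 8·641 + 2·736 + 1·1058 + 5·892 = 12118; centroid 12118/16 ≈ 757.38.
y-moment: 8·195 + 2·385 + 1·155 + 5·93 = 2950; centroid 2950/16 ≈ 184.38.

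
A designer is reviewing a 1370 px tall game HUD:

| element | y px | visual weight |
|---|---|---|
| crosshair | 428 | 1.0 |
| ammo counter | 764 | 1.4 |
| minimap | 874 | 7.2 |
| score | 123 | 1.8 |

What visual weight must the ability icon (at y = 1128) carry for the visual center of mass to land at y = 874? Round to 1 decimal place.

w ≈ 7.7

Existing Σw = 11.4 (1.0 + 1.4 + 7.2 + 1.8); existing moment 1.0·428 + 1.4·764 + 7.2·874 + 1.8·123 = 8011.8.
For the centroid to hit 874: (8011.8 + w·1128) / (11.4 + w) = 874.
So w = (874·11.4 − 8011.8)/(1128 − 874) = 1951.8/254 ≈ 7.68.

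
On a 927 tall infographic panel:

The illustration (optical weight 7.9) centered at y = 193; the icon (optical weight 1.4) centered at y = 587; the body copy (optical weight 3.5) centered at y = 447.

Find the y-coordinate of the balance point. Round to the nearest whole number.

Total weight = 7.9 + 1.4 + 3.5 = 12.8.
y-moment: 7.9·193 + 1.4·587 + 3.5·447 = 3911.0; centroid 3911.0/12.8 ≈ 305.55.

y ≈ 306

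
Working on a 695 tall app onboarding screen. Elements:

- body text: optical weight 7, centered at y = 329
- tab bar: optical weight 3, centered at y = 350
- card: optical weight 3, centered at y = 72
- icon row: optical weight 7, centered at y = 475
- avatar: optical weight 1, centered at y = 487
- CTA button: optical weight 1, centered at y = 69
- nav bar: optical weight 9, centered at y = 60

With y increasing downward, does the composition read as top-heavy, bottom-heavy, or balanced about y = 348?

top-heavy

Σw = 7 + 3 + 3 + 7 + 1 + 1 + 9 = 31.
y: moment 7990 / weight 31 ≈ 257.74
257.7 vs midline 348 → top-heavy.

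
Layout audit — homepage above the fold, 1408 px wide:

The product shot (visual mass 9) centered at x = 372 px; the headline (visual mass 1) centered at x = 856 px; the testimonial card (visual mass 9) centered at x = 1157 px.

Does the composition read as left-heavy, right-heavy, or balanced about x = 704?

Weights sum to 9 + 1 + 9 = 19.
Σw·x = 9·372 + 1·856 + 9·1157 = 14617, so x̄ = 14617/19 ≈ 769.32.
769.3 lies right of the midline 704, so the layout is right-heavy.

right-heavy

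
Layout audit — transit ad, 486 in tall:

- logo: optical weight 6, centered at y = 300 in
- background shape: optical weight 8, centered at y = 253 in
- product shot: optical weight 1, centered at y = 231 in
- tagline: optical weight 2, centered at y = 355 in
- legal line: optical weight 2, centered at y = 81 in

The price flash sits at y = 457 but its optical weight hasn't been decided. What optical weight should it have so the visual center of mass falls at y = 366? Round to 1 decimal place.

Known weights sum to 6 + 8 + 1 + 2 + 2 = 19; their moment is 6·300 + 8·253 + 1·231 + 2·355 + 2·81 = 4927.
For the centroid to hit 366: (4927 + w·457) / (19 + w) = 366.
So w = (366·19 − 4927)/(457 − 366) = 2027/91 ≈ 22.27.

w ≈ 22.3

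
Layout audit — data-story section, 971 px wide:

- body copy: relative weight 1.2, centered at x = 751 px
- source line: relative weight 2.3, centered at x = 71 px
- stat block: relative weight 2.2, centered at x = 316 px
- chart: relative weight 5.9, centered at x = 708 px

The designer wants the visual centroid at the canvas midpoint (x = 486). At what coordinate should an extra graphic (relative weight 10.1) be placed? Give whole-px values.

After adding the extra graphic, total weight = 1.2 + 2.3 + 2.2 + 5.9 + 10.1 = 21.7.
x: need Σw·x = 21.7·486 = 10546.2. Existing = 1.2·751 + 2.3·71 + 2.2·316 + 5.9·708 = 5936.9. Remainder 4609.3 / 10.1 ≈ 456.37.

x ≈ 456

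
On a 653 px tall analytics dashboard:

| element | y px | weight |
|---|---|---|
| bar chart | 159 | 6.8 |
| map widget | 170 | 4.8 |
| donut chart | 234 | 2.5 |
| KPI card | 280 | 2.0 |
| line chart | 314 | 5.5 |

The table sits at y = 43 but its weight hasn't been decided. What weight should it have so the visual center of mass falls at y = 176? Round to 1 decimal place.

Existing Σw = 21.6 (6.8 + 4.8 + 2.5 + 2.0 + 5.5); existing moment 6.8·159 + 4.8·170 + 2.5·234 + 2.0·280 + 5.5·314 = 4769.2.
For the centroid to hit 176: (4769.2 + w·43) / (21.6 + w) = 176.
Rearranging, w·(43 − 176) = 176·21.6 − 4769.2 = -967.6, so w ≈ -967.6/-133 = 7.28.

w ≈ 7.3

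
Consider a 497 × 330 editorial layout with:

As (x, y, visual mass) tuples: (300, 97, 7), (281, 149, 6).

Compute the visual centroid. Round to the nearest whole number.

(291, 121)

Total weight = 7 + 6 = 13.
x: (7·300 + 6·281) / 13 = 3786 / 13 ≈ 291.23
y: (7·97 + 6·149) / 13 = 1573 / 13 ≈ 121.00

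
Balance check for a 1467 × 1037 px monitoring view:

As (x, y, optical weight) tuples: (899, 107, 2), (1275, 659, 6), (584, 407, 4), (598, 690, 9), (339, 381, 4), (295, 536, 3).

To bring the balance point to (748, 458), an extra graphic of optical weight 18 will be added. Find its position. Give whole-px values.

(833, 329)

After adding the extra graphic, total weight = 2 + 6 + 4 + 9 + 4 + 3 + 18 = 46.
Along x: (19407 + 18·x) / 46 = 748 (existing moment 2·899 + 6·1275 + 4·584 + 9·598 + 4·339 + 3·295 = 19407) ⇒ x = (34408 − 19407) / 18 ≈ 833.39.
Along y: (15138 + 18·y) / 46 = 458 (existing moment 2·107 + 6·659 + 4·407 + 9·690 + 4·381 + 3·536 = 15138) ⇒ y = (21068 − 15138) / 18 ≈ 329.44.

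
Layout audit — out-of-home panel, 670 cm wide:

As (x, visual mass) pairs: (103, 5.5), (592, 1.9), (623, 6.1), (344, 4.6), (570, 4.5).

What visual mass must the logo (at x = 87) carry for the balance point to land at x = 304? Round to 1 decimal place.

w ≈ 12.8

Known weights sum to 5.5 + 1.9 + 6.1 + 4.6 + 4.5 = 22.6; their moment is 5.5·103 + 1.9·592 + 6.1·623 + 4.6·344 + 4.5·570 = 9639.0.
Set Σw·x/Σw = 304: (9639.0 + 87w) = 304·(22.6 + w).
So w = (304·22.6 − 9639.0)/(87 − 304) = -2768.6/-217 ≈ 12.76.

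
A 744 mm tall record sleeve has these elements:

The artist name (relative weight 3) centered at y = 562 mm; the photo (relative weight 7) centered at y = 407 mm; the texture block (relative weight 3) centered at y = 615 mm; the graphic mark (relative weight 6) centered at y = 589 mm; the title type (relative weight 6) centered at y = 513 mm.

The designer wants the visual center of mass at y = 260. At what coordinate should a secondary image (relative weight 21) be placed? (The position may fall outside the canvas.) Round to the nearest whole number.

After adding the secondary image, total weight = 3 + 7 + 3 + 6 + 6 + 21 = 46.
y: need Σw·y = 46·260 = 11960. Existing = 3·562 + 7·407 + 3·615 + 6·589 + 6·513 = 12992. Remainder -1032 / 21 ≈ -49.14.

y ≈ -49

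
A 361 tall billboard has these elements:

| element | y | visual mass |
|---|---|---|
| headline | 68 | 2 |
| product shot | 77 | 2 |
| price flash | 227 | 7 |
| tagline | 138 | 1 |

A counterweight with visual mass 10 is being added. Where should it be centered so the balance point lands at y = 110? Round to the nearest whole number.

With the counterweight, Σw becomes 2 + 2 + 7 + 1 + 10 = 22.
y: target moment 22×110 = 2420; current 2·68 + 2·77 + 7·227 + 1·138 = 2017; the counterweight supplies 403, so y = 403/10 ≈ 40.30.

y ≈ 40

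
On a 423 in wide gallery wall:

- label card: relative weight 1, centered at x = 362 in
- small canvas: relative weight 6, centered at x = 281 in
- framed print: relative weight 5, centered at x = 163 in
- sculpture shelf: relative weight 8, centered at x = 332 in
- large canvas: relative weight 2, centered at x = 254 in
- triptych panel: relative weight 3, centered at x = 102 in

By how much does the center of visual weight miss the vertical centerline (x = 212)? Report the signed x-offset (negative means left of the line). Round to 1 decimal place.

≈ 41.3 in

Weights sum to 1 + 6 + 5 + 8 + 2 + 3 = 25.
x-moment: 1·362 + 6·281 + 5·163 + 8·332 + 2·254 + 3·102 = 6333; centroid 6333/25 ≈ 253.32.
Offset from x = 212: 253.32 − 212 ≈ 41.32.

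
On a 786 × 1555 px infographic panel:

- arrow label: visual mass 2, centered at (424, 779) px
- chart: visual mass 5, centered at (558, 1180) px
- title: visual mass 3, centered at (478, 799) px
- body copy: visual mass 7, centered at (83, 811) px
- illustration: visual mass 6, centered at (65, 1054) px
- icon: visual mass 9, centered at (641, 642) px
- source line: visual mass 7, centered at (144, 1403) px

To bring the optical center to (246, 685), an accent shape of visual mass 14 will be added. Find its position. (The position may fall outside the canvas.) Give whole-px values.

New total weight: (2 + 5 + 3 + 7 + 6 + 9 + 7) + 14 = 53.
x: need Σw·x = 53·246 = 13038. Existing = 2·424 + 5·558 + 3·478 + 7·83 + 6·65 + 9·641 + 7·144 = 12820. Remainder 218 / 14 ≈ 15.57.
y: need Σw·y = 53·685 = 36305. Existing = 2·779 + 5·1180 + 3·799 + 7·811 + 6·1054 + 9·642 + 7·1403 = 37455. Remainder -1150 / 14 ≈ -82.14.

(16, -82)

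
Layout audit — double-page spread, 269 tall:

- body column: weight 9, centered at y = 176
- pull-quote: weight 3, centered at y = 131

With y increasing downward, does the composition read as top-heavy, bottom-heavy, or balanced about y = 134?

bottom-heavy

Total weight = 9 + 3 = 12.
y-moment: 9·176 + 3·131 = 1977; centroid 1977/12 ≈ 164.75.
164.8 lies below (larger y than) the midline 134, so the layout is bottom-heavy.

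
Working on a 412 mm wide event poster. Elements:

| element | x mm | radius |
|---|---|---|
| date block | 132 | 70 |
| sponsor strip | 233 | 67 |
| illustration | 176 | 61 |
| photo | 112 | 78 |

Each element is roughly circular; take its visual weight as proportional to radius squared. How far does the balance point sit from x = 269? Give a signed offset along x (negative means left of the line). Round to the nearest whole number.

r² weights: date block 70² = 4900, sponsor strip 67² = 4489, illustration 61² = 3721, photo 78² = 6084. Total = 19194.
x-moment: 4900·132 + 4489·233 + 3721·176 + 6084·112 = 3029041; centroid 3029041/19194 ≈ 157.81.
Offset from x = 269: 157.81 − 269 ≈ -111.19.

≈ -111 mm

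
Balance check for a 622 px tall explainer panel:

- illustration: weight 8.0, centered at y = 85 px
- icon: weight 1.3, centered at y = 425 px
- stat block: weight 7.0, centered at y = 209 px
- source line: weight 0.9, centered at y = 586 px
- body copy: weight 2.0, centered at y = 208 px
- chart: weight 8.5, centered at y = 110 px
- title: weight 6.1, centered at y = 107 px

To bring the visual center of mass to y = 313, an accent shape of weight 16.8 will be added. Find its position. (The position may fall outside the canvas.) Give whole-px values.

New total weight: (8.0 + 1.3 + 7.0 + 0.9 + 2.0 + 8.5 + 6.1) + 16.8 = 50.6.
Along y: (5226.6 + 16.8·y) / 50.6 = 313 (existing moment 8.0·85 + 1.3·425 + 7.0·209 + 0.9·586 + 2.0·208 + 8.5·110 + 6.1·107 = 5226.6) ⇒ y = (15837.8 − 5226.6) / 16.8 ≈ 631.62.

y ≈ 632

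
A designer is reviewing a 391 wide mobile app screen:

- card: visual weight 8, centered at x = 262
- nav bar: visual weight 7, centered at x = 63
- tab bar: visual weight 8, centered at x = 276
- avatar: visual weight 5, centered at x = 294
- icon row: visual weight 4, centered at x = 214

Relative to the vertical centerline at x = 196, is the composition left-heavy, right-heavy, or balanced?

Weights sum to 8 + 7 + 8 + 5 + 4 = 32.
Σw·x = 8·262 + 7·63 + 8·276 + 5·294 + 4·214 = 7071, so x̄ = 7071/32 ≈ 220.97.
Since 221.0 is right of 196, the composition reads right-heavy.

right-heavy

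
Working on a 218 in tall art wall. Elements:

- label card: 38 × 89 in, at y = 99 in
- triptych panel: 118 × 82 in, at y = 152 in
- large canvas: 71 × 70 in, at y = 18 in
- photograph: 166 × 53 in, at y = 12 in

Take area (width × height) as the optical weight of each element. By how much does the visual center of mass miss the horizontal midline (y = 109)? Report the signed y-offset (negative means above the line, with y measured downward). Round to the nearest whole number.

≈ -34 in

Areas → weights: label card 38·89 = 3382, triptych panel 118·82 = 9676, large canvas 71·70 = 4970, photograph 166·53 = 8798; Σw = 26826.
Σw·y = 3382·99 + 9676·152 + 4970·18 + 8798·12 = 2000606, so ȳ = 2000606/26826 ≈ 74.58.
Difference: 74.58 − 109 ≈ -34.42.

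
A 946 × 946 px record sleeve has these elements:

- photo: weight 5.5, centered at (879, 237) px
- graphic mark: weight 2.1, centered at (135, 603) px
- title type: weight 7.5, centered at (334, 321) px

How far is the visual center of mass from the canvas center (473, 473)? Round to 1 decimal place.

Weights sum to 5.5 + 2.1 + 7.5 = 15.1.
x-moment: 5.5·879 + 2.1·135 + 7.5·334 = 7623.0; centroid 7623.0/15.1 ≈ 504.83.
y-moment: 5.5·237 + 2.1·603 + 7.5·321 = 4977.3; centroid 4977.3/15.1 ≈ 329.62.
From (473, 473): dx = 31.83, dy = -143.38, so the distance is √(dx²+dy²) ≈ 146.87.

≈ 146.9 px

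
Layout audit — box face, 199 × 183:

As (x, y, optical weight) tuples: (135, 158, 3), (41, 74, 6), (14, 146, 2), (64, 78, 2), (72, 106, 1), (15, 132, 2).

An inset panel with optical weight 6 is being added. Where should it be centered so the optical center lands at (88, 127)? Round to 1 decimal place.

(171.2, 176.3)

With the inset panel, Σw becomes 3 + 6 + 2 + 2 + 1 + 2 + 6 = 22.
x: target moment 22×88 = 1936; current 3·135 + 6·41 + 2·14 + 2·64 + 1·72 + 2·15 = 909; the inset panel supplies 1027, so x = 1027/6 ≈ 171.17.
y: target moment 22×127 = 2794; current 3·158 + 6·74 + 2·146 + 2·78 + 1·106 + 2·132 = 1736; the inset panel supplies 1058, so y = 1058/6 ≈ 176.33.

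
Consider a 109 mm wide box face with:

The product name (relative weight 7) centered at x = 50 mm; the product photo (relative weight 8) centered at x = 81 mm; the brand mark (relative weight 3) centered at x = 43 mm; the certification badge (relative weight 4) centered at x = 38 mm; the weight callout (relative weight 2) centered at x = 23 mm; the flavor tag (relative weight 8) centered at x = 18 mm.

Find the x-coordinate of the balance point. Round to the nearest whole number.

Σw = 7 + 8 + 3 + 4 + 2 + 8 = 32.
x: moment 1469 / weight 32 ≈ 45.91

x ≈ 46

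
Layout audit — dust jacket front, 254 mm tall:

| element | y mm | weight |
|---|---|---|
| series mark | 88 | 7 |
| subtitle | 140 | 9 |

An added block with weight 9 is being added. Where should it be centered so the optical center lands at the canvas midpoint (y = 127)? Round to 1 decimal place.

y ≈ 144.3

After adding the added block, total weight = 7 + 9 + 9 = 25.
y: need Σw·y = 25·127 = 3175. Existing = 7·88 + 9·140 = 1876. Remainder 1299 / 9 ≈ 144.33.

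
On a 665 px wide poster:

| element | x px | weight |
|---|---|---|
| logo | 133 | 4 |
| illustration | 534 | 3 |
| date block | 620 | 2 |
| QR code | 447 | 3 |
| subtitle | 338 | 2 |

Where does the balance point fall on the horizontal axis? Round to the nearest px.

x ≈ 385

Σw = 4 + 3 + 2 + 3 + 2 = 14.
Σw·x = 4·133 + 3·534 + 2·620 + 3·447 + 2·338 = 5391, so x̄ = 5391/14 ≈ 385.07.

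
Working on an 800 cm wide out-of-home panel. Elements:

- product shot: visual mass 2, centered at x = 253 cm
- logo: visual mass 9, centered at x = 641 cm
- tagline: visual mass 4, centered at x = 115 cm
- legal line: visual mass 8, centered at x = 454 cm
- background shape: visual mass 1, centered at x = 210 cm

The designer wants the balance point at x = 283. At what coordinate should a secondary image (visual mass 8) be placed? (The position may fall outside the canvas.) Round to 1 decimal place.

With the secondary image, Σw becomes 2 + 9 + 4 + 8 + 1 + 8 = 32.
x: need Σw·x = 32·283 = 9056. Existing = 2·253 + 9·641 + 4·115 + 8·454 + 1·210 = 10577. Remainder -1521 / 8 ≈ -190.12.

x ≈ -190.1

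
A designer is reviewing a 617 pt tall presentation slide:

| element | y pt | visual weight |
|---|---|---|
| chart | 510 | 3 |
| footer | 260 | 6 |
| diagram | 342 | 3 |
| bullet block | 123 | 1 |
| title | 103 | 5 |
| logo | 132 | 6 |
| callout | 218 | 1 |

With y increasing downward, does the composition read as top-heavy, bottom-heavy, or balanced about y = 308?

top-heavy

Σw = 3 + 6 + 3 + 1 + 5 + 6 + 1 = 25.
Σw·y = 5764; ȳ = 5764/25 ≈ 230.56.
Since 230.6 is above (smaller y than) 308, the composition reads top-heavy.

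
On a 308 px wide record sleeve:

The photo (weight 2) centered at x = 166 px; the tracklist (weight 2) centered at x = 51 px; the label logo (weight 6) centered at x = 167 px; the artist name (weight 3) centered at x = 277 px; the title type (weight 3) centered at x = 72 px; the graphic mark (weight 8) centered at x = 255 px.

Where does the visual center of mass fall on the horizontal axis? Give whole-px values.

x ≈ 188

Total weight = 2 + 2 + 6 + 3 + 3 + 8 = 24.
Σw·x = 2·166 + 2·51 + 6·167 + 3·277 + 3·72 + 8·255 = 4523, so x̄ = 4523/24 ≈ 188.46.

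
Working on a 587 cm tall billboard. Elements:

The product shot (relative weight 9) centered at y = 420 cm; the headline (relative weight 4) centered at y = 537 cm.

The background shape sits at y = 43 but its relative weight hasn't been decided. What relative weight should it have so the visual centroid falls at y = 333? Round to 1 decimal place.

Existing Σw = 13 (9 + 4); existing moment 9·420 + 4·537 = 5928.
For the centroid to hit 333: (5928 + w·43) / (13 + w) = 333.
Rearranging, w·(43 − 333) = 333·13 − 5928 = -1599, so w ≈ -1599/-290 = 5.51.

w ≈ 5.5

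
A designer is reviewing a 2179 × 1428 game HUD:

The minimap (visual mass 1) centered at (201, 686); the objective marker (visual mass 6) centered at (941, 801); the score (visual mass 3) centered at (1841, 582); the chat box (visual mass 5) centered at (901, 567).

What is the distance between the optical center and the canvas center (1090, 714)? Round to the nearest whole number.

≈ 53

Total weight = 1 + 6 + 3 + 5 = 15.
x-moment: 1·201 + 6·941 + 3·1841 + 5·901 = 15875; centroid 15875/15 ≈ 1058.33.
y-moment: 1·686 + 6·801 + 3·582 + 5·567 = 10073; centroid 10073/15 ≈ 671.53.
Offset from (1090, 714): Δx ≈ -31.67, Δy ≈ -42.47; distance = √(Δx² + Δy²) ≈ 52.97.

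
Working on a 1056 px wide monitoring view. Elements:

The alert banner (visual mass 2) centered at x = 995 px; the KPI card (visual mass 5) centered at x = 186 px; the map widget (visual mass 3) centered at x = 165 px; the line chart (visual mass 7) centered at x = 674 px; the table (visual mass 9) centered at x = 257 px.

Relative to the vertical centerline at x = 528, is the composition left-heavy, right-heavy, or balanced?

left-heavy

Weights sum to 2 + 5 + 3 + 7 + 9 = 26.
x: (2·995 + 5·186 + 3·165 + 7·674 + 9·257) / 26 = 10446 / 26 ≈ 401.77
401.8 lies left of the midline 528, so the layout is left-heavy.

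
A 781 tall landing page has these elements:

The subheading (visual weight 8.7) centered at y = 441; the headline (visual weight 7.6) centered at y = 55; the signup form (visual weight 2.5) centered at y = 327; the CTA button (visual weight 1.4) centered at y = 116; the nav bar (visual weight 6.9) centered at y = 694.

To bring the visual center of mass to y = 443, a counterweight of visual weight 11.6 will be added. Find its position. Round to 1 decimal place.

With the counterweight, Σw becomes 8.7 + 7.6 + 2.5 + 1.4 + 6.9 + 11.6 = 38.7.
y: need Σw·y = 38.7·443 = 17144.1. Existing = 8.7·441 + 7.6·55 + 2.5·327 + 1.4·116 + 6.9·694 = 10023.2. Remainder 7120.9 / 11.6 ≈ 613.87.

y ≈ 613.9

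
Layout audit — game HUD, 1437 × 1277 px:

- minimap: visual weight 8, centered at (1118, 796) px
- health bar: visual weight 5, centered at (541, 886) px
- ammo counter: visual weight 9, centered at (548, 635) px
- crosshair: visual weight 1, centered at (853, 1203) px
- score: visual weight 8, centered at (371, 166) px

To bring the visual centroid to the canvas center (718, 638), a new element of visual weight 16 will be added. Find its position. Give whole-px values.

(834, 684)

After adding the new element, total weight = 8 + 5 + 9 + 1 + 8 + 16 = 47.
x: need Σw·x = 47·718 = 33746. Existing = 8·1118 + 5·541 + 9·548 + 1·853 + 8·371 = 20402. Remainder 13344 / 16 ≈ 834.00.
y: need Σw·y = 47·638 = 29986. Existing = 8·796 + 5·886 + 9·635 + 1·1203 + 8·166 = 19044. Remainder 10942 / 16 ≈ 683.88.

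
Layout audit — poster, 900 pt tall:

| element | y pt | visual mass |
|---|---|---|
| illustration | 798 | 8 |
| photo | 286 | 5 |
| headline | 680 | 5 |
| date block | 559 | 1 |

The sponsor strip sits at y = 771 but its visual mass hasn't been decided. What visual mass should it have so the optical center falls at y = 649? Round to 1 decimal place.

w ≈ 4.6

Fixed elements: Σw = 8 + 5 + 5 + 1 = 19, Σw·y = 8·798 + 5·286 + 5·680 + 1·559 = 11773.
Set Σw·y/Σw = 649: (11773 + 771w) = 649·(19 + w).
So w = (649·19 − 11773)/(771 − 649) = 558/122 ≈ 4.57.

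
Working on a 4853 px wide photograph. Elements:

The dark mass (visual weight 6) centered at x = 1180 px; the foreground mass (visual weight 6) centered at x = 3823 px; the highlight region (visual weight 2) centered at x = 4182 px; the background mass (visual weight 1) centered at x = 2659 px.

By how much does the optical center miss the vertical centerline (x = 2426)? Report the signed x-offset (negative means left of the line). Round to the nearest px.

Σw = 6 + 6 + 2 + 1 = 15.
x: (6·1180 + 6·3823 + 2·4182 + 1·2659) / 15 = 41041 / 15 ≈ 2736.07
Against x = 2426, that's 2736.07 − 2426 = 310.07.

≈ 310 px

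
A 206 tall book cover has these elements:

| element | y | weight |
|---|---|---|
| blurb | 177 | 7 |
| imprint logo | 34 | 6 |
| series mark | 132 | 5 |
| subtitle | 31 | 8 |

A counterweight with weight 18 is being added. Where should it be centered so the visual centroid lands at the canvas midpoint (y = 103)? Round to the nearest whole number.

With the counterweight, Σw becomes 7 + 6 + 5 + 8 + 18 = 44.
Along y: (2351 + 18·y) / 44 = 103 (existing moment 7·177 + 6·34 + 5·132 + 8·31 = 2351) ⇒ y = (4532 − 2351) / 18 ≈ 121.17.

y ≈ 121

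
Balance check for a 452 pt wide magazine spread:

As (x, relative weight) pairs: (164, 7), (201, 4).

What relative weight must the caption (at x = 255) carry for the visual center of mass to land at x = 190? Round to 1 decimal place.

w ≈ 2.1

Fixed elements: Σw = 7 + 4 = 11, Σw·x = 7·164 + 4·201 = 1952.
Balance at x = 190 requires (1952 + w·255) / (11 + w) = 190.
So w = (190·11 − 1952)/(255 − 190) = 138/65 ≈ 2.12.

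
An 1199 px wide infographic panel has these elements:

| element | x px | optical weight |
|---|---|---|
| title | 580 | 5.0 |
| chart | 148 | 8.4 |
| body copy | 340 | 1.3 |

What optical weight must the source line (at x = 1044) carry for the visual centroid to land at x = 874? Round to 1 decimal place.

Existing Σw = 14.7 (5.0 + 8.4 + 1.3); existing moment 5.0·580 + 8.4·148 + 1.3·340 = 4585.2.
For the centroid to hit 874: (4585.2 + w·1044) / (14.7 + w) = 874.
Rearranging, w·(1044 − 874) = 874·14.7 − 4585.2 = 8262.6, so w ≈ 8262.6/170 = 48.60.

w ≈ 48.6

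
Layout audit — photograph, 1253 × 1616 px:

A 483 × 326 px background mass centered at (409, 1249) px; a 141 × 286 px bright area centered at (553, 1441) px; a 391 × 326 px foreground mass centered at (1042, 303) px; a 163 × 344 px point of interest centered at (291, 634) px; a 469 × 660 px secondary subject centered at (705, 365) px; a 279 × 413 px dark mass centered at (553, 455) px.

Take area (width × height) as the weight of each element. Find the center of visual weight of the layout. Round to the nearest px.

(642, 613)

Areas: background mass 483·326 = 157458, bright area 141·286 = 40326, foreground mass 391·326 = 127466, point of interest 163·344 = 56072, secondary subject 469·660 = 309540, dark mass 279·413 = 115227. Total weight = 806089.
x: moment 517783355 / weight 806089 ≈ 642.34
y: moment 494357039 / weight 806089 ≈ 613.28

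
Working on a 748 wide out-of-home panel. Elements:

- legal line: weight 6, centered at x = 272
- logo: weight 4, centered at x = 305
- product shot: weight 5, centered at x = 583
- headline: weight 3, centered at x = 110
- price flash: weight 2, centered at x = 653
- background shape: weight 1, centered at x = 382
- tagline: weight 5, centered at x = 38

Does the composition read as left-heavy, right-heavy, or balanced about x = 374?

left-heavy

Σw = 6 + 4 + 5 + 3 + 2 + 1 + 5 = 26.
Σw·x = 6·272 + 4·305 + 5·583 + 3·110 + 2·653 + 1·382 + 5·38 = 7975, so x̄ = 7975/26 ≈ 306.73.
306.7 lies left of the midline 374, so the layout is left-heavy.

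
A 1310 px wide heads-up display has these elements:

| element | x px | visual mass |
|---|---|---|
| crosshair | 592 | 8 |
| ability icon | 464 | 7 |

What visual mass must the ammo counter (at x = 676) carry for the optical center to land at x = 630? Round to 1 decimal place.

w ≈ 31.9

Existing Σw = 15 (8 + 7); existing moment 8·592 + 7·464 = 7984.
Balance at x = 630 requires (7984 + w·676) / (15 + w) = 630.
So w = (630·15 − 7984)/(676 − 630) = 1466/46 ≈ 31.87.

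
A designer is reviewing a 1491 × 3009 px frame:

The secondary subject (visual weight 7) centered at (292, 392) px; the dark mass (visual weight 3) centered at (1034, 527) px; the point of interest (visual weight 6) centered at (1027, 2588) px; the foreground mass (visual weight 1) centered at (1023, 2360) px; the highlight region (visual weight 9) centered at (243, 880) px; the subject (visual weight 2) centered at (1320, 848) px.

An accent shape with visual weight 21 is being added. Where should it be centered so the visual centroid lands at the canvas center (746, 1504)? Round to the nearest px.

(924, 1994)

After adding the accent shape, total weight = 7 + 3 + 6 + 1 + 9 + 2 + 21 = 49.
x: target moment 49×746 = 36554; current 7·292 + 3·1034 + 6·1027 + 1·1023 + 9·243 + 2·1320 = 17158; the accent shape supplies 19396, so x = 19396/21 ≈ 923.62.
y: target moment 49×1504 = 73696; current 7·392 + 3·527 + 6·2588 + 1·2360 + 9·880 + 2·848 = 31829; the accent shape supplies 41867, so y = 41867/21 ≈ 1993.67.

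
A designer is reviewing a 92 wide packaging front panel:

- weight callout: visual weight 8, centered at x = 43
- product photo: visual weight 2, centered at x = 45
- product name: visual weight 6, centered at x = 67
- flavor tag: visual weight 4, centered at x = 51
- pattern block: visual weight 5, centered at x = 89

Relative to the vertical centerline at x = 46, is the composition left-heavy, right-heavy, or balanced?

Σw = 8 + 2 + 6 + 4 + 5 = 25.
x-moment: 8·43 + 2·45 + 6·67 + 4·51 + 5·89 = 1485; centroid 1485/25 ≈ 59.40.
59.4 vs midline 46 → right-heavy.

right-heavy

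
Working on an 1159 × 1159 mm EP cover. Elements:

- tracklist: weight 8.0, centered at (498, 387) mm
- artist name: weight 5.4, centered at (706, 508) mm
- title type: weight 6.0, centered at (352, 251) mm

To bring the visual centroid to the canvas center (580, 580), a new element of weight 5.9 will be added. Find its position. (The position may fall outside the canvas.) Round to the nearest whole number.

(808, 1242)

After adding the new element, total weight = 8.0 + 5.4 + 6.0 + 5.9 = 25.3.
x: need Σw·x = 25.3·580 = 14674.0. Existing = 8.0·498 + 5.4·706 + 6.0·352 = 9908.4. Remainder 4765.6 / 5.9 ≈ 807.73.
y: need Σw·y = 25.3·580 = 14674.0. Existing = 8.0·387 + 5.4·508 + 6.0·251 = 7345.2. Remainder 7328.8 / 5.9 ≈ 1242.17.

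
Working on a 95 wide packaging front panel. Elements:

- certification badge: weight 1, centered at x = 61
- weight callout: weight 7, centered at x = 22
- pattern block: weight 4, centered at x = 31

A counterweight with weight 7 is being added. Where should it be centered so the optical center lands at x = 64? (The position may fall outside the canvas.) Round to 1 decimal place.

x ≈ 125.3

New total weight: (1 + 7 + 4) + 7 = 19.
x: target moment 19×64 = 1216; current 1·61 + 7·22 + 4·31 = 339; the counterweight supplies 877, so x = 877/7 ≈ 125.29.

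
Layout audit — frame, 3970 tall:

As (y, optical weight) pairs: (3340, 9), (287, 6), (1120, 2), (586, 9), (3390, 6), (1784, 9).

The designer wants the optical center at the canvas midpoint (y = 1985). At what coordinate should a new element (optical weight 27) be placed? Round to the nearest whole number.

After adding the new element, total weight = 9 + 6 + 2 + 9 + 6 + 9 + 27 = 68.
y: target moment 68×1985 = 134980; current 9·3340 + 6·287 + 2·1120 + 9·586 + 6·3390 + 9·1784 = 75692; the new element supplies 59288, so y = 59288/27 ≈ 2195.85.

y ≈ 2196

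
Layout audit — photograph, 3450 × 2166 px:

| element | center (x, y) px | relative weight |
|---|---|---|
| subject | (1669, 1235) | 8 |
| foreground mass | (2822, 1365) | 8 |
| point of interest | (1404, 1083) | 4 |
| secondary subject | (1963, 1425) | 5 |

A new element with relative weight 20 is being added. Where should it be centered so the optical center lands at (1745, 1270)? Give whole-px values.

After adding the new element, total weight = 8 + 8 + 4 + 5 + 20 = 45.
x: target moment 45×1745 = 78525; current 8·1669 + 8·2822 + 4·1404 + 5·1963 = 51359; the new element supplies 27166, so x = 27166/20 ≈ 1358.30.
y: target moment 45×1270 = 57150; current 8·1235 + 8·1365 + 4·1083 + 5·1425 = 32257; the new element supplies 24893, so y = 24893/20 ≈ 1244.65.

(1358, 1245)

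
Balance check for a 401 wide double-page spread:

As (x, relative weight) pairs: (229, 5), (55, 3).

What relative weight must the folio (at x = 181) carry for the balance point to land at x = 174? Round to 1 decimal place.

Existing Σw = 8 (5 + 3); existing moment 5·229 + 3·55 = 1310.
Balance at x = 174 requires (1310 + w·181) / (8 + w) = 174.
So w = (174·8 − 1310)/(181 − 174) = 82/7 ≈ 11.71.

w ≈ 11.7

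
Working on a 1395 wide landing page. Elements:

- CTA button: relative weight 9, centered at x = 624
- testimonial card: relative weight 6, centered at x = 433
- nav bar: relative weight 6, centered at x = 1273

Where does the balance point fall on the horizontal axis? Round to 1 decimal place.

Total weight = 9 + 6 + 6 = 21.
x: (9·624 + 6·433 + 6·1273) / 21 = 15852 / 21 ≈ 754.86

x ≈ 754.9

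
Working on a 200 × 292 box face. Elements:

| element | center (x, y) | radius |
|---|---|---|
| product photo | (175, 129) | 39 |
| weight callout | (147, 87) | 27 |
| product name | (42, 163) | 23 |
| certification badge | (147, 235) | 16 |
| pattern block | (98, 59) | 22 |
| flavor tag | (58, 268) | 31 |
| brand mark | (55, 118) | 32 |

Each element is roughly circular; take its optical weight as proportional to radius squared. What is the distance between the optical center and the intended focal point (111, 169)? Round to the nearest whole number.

≈ 22

r² weights: product photo 39² = 1521, weight callout 27² = 729, product name 23² = 529, certification badge 16² = 256, pattern block 22² = 484, flavor tag 31² = 961, brand mark 32² = 1024. Total = 5504.
x: moment 592678 / weight 5504 ≈ 107.68
Σw·y = 812955; ȳ = 812955/5504 ≈ 147.70.
Relative to (111, 169): Δ = (-3.32, -21.30); |Δ| = √(-3.32² + -21.30²) ≈ 21.55.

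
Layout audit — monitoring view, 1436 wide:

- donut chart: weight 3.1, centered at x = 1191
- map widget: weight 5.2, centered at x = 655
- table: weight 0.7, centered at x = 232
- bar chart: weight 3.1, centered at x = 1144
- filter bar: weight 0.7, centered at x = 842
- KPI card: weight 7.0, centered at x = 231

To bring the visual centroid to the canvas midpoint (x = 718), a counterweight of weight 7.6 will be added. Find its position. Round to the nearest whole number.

With the counterweight, Σw becomes 3.1 + 5.2 + 0.7 + 3.1 + 0.7 + 7.0 + 7.6 = 27.4.
x: target moment 27.4×718 = 19673.2; current 3.1·1191 + 5.2·655 + 0.7·232 + 3.1·1144 + 0.7·842 + 7.0·231 = 13013.3; the counterweight supplies 6659.9, so x = 6659.9/7.6 ≈ 876.30.

x ≈ 876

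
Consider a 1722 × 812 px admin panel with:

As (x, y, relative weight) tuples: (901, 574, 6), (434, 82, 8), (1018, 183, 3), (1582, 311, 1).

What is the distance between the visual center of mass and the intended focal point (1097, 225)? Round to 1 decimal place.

≈ 349.9 px

Total weight = 6 + 8 + 3 + 1 = 18.
x-moment: 6·901 + 8·434 + 3·1018 + 1·1582 = 13514; centroid 13514/18 ≈ 750.78.
y-moment: 6·574 + 8·82 + 3·183 + 1·311 = 4960; centroid 4960/18 ≈ 275.56.
Relative to (1097, 225): Δ = (-346.22, 50.56); |Δ| = √(-346.22² + 50.56²) ≈ 349.89.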